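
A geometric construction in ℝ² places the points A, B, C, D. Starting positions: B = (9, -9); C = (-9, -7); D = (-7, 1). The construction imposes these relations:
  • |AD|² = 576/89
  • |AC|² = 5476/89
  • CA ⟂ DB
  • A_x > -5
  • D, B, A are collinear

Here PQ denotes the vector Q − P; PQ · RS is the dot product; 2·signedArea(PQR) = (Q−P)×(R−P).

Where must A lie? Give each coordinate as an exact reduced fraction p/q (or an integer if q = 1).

1. A_x = -431/89  [D, B, A are collinear ∩ CA ⟂ DB]
2. A_y = -31/89  [D, B, A are collinear ∩ CA ⟂ DB]
   → A = (-431/89, -31/89)

A = (-431/89, -31/89)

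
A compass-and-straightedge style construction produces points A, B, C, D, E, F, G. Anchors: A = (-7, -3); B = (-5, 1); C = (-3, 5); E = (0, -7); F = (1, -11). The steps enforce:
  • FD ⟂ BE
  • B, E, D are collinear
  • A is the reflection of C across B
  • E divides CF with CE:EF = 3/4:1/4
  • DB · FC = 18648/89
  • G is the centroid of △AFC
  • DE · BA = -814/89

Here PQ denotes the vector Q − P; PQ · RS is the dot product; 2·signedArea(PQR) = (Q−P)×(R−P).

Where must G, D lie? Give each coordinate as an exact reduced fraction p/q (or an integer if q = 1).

1. G_x = -3  [G is the centroid of △AFC]
2. G_y = -3  [G is the centroid of △AFC]
   → G = (-3, -3)
3. D_x = 185/89  [B, E, D are collinear ∩ FD ⟂ BE]
4. D_y = -919/89  [B, E, D are collinear ∩ FD ⟂ BE]
   → D = (185/89, -919/89)

D = (185/89, -919/89)
G = (-3, -3)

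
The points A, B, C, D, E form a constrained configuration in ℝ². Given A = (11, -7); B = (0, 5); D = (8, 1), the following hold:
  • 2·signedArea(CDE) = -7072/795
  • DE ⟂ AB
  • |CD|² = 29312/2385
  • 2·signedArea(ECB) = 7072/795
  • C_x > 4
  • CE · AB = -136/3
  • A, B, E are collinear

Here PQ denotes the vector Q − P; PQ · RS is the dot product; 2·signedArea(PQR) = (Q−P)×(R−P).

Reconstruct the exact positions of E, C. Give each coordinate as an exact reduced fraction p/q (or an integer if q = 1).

C = (3616/795, 1283/795)
E = (1496/265, -307/265)

1. E_x = 1496/265  [A, B, E are collinear ∩ DE ⟂ AB]
2. E_y = -307/265  [A, B, E are collinear ∩ DE ⟂ AB]
   → E = (1496/265, -307/265)
3. C_x = 3616/795  [2·signedArea(CDE) = -7072/795 ∩ 2·signedArea(ECB) = 7072/795]
4. C_y = 1283/795  [2·signedArea(CDE) = -7072/795 ∩ 2·signedArea(ECB) = 7072/795]
   → C = (3616/795, 1283/795)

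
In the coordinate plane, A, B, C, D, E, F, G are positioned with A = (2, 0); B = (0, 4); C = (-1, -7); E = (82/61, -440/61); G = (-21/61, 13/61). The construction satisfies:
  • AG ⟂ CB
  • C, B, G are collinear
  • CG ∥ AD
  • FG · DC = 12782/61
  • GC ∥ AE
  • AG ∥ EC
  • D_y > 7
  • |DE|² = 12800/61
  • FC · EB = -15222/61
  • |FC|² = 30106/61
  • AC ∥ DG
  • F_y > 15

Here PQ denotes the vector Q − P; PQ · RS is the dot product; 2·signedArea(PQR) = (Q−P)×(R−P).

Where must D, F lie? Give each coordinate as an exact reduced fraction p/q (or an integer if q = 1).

1. D_x = 162/61  [AC ∥ DG ∩ CG ∥ AD]
2. D_y = 440/61  [AC ∥ DG ∩ CG ∥ AD]
   → D = (162/61, 440/61)
3. F_x = -82/61  [FC · EB = -15222/61 ∩ FG · DC = 12782/61]
4. F_y = 928/61  [FC · EB = -15222/61 ∩ FG · DC = 12782/61]
   → F = (-82/61, 928/61)

D = (162/61, 440/61)
F = (-82/61, 928/61)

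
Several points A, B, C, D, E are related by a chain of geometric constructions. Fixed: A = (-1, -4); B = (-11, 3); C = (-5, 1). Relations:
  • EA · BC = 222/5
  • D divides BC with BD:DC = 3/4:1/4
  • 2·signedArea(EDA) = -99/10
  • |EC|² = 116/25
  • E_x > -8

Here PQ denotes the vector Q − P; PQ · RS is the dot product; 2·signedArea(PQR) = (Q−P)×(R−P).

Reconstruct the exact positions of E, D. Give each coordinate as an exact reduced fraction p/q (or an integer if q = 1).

D = (-13/2, 3/2)
E = (-7, 1/5)

1. D_x = -13/2  [D divides BC with BD:DC = 3/4:1/4]
2. D_y = 3/2  [D divides BC with BD:DC = 3/4:1/4]
   → D = (-13/2, 3/2)
3. E_x = -7  [EA · BC = 222/5 ∩ 2·signedArea(EDA) = -99/10]
4. E_y = 1/5  [EA · BC = 222/5 ∩ 2·signedArea(EDA) = -99/10]
   → E = (-7, 1/5)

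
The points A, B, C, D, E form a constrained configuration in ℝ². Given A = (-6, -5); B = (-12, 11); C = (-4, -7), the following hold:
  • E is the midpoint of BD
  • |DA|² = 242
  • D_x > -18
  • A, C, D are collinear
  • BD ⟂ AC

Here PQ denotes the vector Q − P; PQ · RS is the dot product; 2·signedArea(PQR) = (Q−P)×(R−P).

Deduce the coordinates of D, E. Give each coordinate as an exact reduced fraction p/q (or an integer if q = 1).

D = (-17, 6)
E = (-29/2, 17/2)

1. D_x = -17  [A, C, D are collinear ∩ BD ⟂ AC]
2. D_y = 6  [A, C, D are collinear ∩ BD ⟂ AC]
   → D = (-17, 6)
3. E_x = -29/2  [E is the midpoint of BD]
4. E_y = 17/2  [E is the midpoint of BD]
   → E = (-29/2, 17/2)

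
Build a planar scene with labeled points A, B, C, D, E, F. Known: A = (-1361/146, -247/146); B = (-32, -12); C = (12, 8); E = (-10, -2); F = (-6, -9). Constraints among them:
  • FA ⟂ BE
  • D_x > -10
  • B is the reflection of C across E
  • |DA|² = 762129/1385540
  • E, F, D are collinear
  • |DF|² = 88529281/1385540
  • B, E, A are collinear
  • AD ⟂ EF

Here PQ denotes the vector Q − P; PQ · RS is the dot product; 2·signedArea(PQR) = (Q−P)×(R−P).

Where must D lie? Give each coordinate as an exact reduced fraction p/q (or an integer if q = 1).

1. D_x = -47288/4745  [E, F, D are collinear ∩ AD ⟂ EF]
2. D_y = -19547/9490  [E, F, D are collinear ∩ AD ⟂ EF]
   → D = (-47288/4745, -19547/9490)

D = (-47288/4745, -19547/9490)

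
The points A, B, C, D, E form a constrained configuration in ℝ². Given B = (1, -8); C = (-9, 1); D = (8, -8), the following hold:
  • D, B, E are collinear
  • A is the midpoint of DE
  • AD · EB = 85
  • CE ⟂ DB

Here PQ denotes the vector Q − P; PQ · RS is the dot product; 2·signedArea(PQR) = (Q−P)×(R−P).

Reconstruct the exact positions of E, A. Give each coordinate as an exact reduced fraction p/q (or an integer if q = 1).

1. E_x = -9  [D, B, E are collinear ∩ CE ⟂ DB]
2. E_y = -8  [D, B, E are collinear ∩ CE ⟂ DB]
   → E = (-9, -8)
3. A_x = -1/2  [A is the midpoint of DE]
4. A_y = -8  [A is the midpoint of DE]
   → A = (-1/2, -8)

A = (-1/2, -8)
E = (-9, -8)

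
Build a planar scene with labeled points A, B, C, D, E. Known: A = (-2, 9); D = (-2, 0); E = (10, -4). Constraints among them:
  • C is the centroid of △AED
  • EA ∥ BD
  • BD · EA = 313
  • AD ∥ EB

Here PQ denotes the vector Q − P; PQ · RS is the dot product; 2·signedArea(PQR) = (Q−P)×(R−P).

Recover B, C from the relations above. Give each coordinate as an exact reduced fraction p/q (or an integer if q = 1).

B = (10, -13)
C = (2, 5/3)

1. B_x = 10  [EA ∥ BD ∩ AD ∥ EB]
2. B_y = -13  [EA ∥ BD ∩ AD ∥ EB]
   → B = (10, -13)
3. C_x = 2  [C is the centroid of △AED]
4. C_y = 5/3  [C is the centroid of △AED]
   → C = (2, 5/3)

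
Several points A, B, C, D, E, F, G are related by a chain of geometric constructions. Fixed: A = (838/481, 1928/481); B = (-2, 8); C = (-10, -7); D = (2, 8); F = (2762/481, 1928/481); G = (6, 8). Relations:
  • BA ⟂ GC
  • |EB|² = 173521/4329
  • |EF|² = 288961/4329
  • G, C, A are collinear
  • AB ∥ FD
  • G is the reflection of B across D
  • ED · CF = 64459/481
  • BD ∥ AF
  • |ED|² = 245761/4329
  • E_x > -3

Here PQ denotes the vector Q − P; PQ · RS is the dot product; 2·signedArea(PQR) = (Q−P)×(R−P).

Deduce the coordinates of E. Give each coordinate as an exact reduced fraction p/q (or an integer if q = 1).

E = (-3010/1443, 803/481)

1. E_x = -3010/1443  [line -7572/481·x + -5295/481·y + -535/37 = 0 ∩ |EB|² = 173521/4329]
2. E_y = 803/481  [line -7572/481·x + -5295/481·y + -535/37 = 0 ∩ |EB|² = 173521/4329]
   → E = (-3010/1443, 803/481)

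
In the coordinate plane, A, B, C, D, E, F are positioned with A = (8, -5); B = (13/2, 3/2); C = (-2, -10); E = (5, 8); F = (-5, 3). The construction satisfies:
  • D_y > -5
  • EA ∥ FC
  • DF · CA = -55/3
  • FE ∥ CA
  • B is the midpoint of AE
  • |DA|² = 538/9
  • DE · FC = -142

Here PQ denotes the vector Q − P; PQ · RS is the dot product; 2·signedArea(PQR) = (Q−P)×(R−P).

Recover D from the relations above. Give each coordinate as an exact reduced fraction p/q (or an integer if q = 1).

1. D_x = 1/3  [DF · CA = -55/3 ∩ DE · FC = -142]
2. D_y = -4  [DF · CA = -55/3 ∩ DE · FC = -142]
   → D = (1/3, -4)

D = (1/3, -4)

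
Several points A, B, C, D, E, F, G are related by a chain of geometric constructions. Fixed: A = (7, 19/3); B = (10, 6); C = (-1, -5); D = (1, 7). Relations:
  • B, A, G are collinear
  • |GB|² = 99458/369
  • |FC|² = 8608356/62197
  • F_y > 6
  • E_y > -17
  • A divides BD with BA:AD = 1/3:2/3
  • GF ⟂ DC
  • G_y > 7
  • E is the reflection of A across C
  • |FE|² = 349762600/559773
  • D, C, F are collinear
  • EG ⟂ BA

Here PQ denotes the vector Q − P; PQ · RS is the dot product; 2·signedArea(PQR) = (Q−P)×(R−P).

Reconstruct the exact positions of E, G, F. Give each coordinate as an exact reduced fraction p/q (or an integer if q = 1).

1. E_x = -9  [E is the reflection of A across C]
2. E_y = -49/3  [E is the reflection of A across C]
   → E = (-9, -49/3)
3. G_x = -259/41  [B, A, G are collinear ∩ EG ⟂ BA]
4. G_y = 961/123  [B, A, G are collinear ∩ EG ⟂ BA]
   → G = (-259/41, 961/123)
5. F_x = 1417/1517  [D, C, F are collinear ∩ GF ⟂ DC]
6. F_y = 10019/1517  [D, C, F are collinear ∩ GF ⟂ DC]
   → F = (1417/1517, 10019/1517)

E = (-9, -49/3)
F = (1417/1517, 10019/1517)
G = (-259/41, 961/123)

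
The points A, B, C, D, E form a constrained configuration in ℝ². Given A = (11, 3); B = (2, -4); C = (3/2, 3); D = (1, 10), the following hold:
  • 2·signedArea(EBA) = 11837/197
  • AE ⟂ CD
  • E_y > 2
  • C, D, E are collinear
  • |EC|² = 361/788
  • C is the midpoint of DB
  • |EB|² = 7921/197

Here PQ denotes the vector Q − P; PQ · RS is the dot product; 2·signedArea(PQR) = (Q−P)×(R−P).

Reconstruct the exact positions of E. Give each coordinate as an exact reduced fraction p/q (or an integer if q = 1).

E = (305/197, 458/197)

1. E_x = 305/197  [C, D, E are collinear ∩ AE ⟂ CD]
2. E_y = 458/197  [C, D, E are collinear ∩ AE ⟂ CD]
   → E = (305/197, 458/197)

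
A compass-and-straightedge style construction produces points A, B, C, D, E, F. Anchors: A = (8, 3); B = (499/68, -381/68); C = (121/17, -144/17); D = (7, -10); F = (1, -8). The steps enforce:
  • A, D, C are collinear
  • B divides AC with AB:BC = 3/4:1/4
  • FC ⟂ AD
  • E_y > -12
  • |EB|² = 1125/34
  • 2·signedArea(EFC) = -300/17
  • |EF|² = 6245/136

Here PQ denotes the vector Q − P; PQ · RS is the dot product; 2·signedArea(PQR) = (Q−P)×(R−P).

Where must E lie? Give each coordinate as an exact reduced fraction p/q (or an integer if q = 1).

1. E_x = 469/68  [line 8/17·x + 104/17·y + 1124/17 = 0 ∩ |EB|² = 1125/34]
2. E_y = -771/68  [line 8/17·x + 104/17·y + 1124/17 = 0 ∩ |EB|² = 1125/34]
   → E = (469/68, -771/68)

E = (469/68, -771/68)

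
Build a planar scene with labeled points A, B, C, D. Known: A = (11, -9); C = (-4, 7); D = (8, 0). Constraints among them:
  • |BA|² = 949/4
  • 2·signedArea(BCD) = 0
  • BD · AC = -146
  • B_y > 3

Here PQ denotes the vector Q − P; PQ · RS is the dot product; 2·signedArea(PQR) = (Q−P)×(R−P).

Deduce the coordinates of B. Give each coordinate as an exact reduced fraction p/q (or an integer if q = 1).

B = (2, 7/2)

1. B_x = 2  [2·signedArea(BCD) = 0 ∩ BD · AC = -146]
2. B_y = 7/2  [2·signedArea(BCD) = 0 ∩ BD · AC = -146]
   → B = (2, 7/2)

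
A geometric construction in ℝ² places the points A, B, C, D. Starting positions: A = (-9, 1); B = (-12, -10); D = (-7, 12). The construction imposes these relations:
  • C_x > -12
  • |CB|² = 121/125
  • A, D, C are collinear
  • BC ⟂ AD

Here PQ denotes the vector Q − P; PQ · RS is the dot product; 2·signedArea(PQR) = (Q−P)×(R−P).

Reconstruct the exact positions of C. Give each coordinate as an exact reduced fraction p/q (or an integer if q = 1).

C = (-1379/125, -1272/125)

1. C_x = -1379/125  [A, D, C are collinear ∩ BC ⟂ AD]
2. C_y = -1272/125  [A, D, C are collinear ∩ BC ⟂ AD]
   → C = (-1379/125, -1272/125)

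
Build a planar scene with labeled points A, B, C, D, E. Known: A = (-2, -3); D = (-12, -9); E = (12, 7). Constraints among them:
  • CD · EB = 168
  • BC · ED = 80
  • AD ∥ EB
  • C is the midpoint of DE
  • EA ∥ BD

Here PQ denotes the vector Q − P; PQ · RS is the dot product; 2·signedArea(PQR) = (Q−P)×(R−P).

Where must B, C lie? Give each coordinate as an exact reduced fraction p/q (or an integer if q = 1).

B = (2, 1)
C = (0, -1)

1. B_x = 2  [EA ∥ BD ∩ AD ∥ EB]
2. B_y = 1  [EA ∥ BD ∩ AD ∥ EB]
   → B = (2, 1)
3. C_x = 0  [C is the midpoint of DE]
4. C_y = -1  [C is the midpoint of DE]
   → C = (0, -1)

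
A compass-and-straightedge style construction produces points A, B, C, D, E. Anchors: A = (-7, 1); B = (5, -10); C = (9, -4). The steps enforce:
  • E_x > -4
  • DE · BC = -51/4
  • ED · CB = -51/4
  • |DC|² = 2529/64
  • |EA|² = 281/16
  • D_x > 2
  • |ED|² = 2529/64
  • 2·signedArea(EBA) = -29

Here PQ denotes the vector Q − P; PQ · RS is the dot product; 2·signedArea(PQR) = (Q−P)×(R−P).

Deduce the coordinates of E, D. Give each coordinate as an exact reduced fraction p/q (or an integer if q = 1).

D = (3, -17/8)
E = (-3, -1/4)

1. E_x = -3  [line -11·x + -12·y + -36 = 0 ∩ |EA|² = 281/16]
2. E_y = -1/4  [line -11·x + -12·y + -36 = 0 ∩ |EA|² = 281/16]
   → E = (-3, -1/4)
3. D_x = 3  [line -4·x + -6·y + -3/4 = 0 ∩ |ED|² = 2529/64]
4. D_y = -17/8  [line -4·x + -6·y + -3/4 = 0 ∩ |ED|² = 2529/64]
   → D = (3, -17/8)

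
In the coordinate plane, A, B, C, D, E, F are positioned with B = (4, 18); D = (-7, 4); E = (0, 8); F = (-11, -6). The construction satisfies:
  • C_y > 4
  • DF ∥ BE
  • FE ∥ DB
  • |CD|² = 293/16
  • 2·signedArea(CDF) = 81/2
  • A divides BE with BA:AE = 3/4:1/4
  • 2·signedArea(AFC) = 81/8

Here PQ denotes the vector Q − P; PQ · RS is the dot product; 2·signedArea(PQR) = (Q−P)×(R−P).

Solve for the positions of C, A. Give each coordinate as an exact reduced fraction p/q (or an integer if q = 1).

A = (1, 21/2)
C = (-11/4, 9/2)

1. C_x = -11/4  [line 10·x + -4·y + 91/2 = 0 ∩ |CD|² = 293/16]
2. C_y = 9/2  [line 10·x + -4·y + 91/2 = 0 ∩ |CD|² = 293/16]
   → C = (-11/4, 9/2)
3. A_x = 1  [A divides BE with BA:AE = 3/4:1/4]
4. A_y = 21/2  [A divides BE with BA:AE = 3/4:1/4]
   → A = (1, 21/2)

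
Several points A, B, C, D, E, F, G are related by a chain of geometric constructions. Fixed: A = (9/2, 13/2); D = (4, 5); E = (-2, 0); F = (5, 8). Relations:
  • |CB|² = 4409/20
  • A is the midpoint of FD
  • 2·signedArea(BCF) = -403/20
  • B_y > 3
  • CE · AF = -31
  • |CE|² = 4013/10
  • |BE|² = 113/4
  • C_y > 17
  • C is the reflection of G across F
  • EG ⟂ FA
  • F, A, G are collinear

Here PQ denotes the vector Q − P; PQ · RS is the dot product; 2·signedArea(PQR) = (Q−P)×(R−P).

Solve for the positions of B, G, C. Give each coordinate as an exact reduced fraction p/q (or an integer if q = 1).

1. G_x = 19/10  [F, A, G are collinear ∩ EG ⟂ FA]
2. G_y = -13/10  [F, A, G are collinear ∩ EG ⟂ FA]
   → G = (19/10, -13/10)
3. C_x = 81/10  [C is the reflection of G across F]
4. C_y = 173/10  [C is the reflection of G across F]
   → C = (81/10, 173/10)
5. B_x = 3/2  [line 93/10·x + -31/10·y + -31/20 = 0 ∩ |BE|² = 113/4]
6. B_y = 4  [line 93/10·x + -31/10·y + -31/20 = 0 ∩ |BE|² = 113/4]
   → B = (3/2, 4)

B = (3/2, 4)
C = (81/10, 173/10)
G = (19/10, -13/10)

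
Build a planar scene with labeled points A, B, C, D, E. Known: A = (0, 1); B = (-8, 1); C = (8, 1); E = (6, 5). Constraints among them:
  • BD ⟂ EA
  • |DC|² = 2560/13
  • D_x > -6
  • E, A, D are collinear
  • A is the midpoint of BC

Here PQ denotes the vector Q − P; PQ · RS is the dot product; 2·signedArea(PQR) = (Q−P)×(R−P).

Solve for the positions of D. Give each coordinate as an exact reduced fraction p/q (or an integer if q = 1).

D = (-72/13, -35/13)

1. D_x = -72/13  [E, A, D are collinear ∩ BD ⟂ EA]
2. D_y = -35/13  [E, A, D are collinear ∩ BD ⟂ EA]
   → D = (-72/13, -35/13)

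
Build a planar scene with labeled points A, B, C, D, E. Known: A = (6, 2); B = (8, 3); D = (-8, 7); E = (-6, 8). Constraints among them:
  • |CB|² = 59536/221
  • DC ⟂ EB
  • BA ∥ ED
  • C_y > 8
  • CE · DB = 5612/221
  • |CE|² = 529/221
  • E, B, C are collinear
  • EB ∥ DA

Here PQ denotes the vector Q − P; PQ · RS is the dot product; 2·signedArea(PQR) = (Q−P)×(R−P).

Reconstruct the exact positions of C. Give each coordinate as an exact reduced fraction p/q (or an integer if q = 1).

C = (-1648/221, 1883/221)

1. C_x = -1648/221  [E, B, C are collinear ∩ DC ⟂ EB]
2. C_y = 1883/221  [E, B, C are collinear ∩ DC ⟂ EB]
   → C = (-1648/221, 1883/221)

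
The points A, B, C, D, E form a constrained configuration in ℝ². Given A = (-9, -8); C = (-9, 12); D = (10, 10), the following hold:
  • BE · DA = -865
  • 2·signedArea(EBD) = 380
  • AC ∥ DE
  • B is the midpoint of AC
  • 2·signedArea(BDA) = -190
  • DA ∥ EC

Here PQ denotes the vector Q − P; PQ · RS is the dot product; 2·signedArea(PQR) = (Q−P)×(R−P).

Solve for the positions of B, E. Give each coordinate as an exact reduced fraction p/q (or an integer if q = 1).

1. B_x = -9  [B is the midpoint of AC]
2. B_y = 2  [B is the midpoint of AC]
   → B = (-9, 2)
3. E_x = 10  [DA ∥ EC ∩ AC ∥ DE]
4. E_y = 30  [DA ∥ EC ∩ AC ∥ DE]
   → E = (10, 30)

B = (-9, 2)
E = (10, 30)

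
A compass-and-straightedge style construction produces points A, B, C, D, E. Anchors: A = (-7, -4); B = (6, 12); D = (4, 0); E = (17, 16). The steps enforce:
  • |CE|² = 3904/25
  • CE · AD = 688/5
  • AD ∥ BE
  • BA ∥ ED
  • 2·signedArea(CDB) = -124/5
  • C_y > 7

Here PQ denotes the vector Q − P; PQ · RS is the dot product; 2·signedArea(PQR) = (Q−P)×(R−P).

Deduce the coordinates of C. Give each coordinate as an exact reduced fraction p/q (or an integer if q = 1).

C = (37/5, 8)

1. C_x = 37/5  [CE · AD = 688/5 ∩ 2·signedArea(CDB) = -124/5]
2. C_y = 8  [CE · AD = 688/5 ∩ 2·signedArea(CDB) = -124/5]
   → C = (37/5, 8)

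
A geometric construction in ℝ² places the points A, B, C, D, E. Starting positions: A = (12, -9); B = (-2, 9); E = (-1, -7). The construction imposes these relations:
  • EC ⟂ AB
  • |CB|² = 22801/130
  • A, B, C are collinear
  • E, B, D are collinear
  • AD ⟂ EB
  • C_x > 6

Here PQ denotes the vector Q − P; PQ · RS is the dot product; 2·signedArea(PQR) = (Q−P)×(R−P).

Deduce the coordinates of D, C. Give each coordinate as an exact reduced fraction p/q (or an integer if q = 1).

1. D_x = -212/257  [E, B, D are collinear ∩ AD ⟂ EB]
2. D_y = -2519/257  [E, B, D are collinear ∩ AD ⟂ EB]
   → D = (-212/257, -2519/257)
3. C_x = 797/130  [A, B, C are collinear ∩ EC ⟂ AB]
4. C_y = -189/130  [A, B, C are collinear ∩ EC ⟂ AB]
   → C = (797/130, -189/130)

C = (797/130, -189/130)
D = (-212/257, -2519/257)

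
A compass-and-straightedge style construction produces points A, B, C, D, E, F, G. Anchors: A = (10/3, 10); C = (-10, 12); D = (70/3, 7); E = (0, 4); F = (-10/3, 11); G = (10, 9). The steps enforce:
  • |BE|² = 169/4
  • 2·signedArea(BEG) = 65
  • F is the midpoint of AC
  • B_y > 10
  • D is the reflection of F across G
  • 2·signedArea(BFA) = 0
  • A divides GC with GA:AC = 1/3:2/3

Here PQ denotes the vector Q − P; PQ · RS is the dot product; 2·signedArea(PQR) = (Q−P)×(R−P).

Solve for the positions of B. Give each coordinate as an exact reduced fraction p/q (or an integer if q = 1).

B = (0, 21/2)

1. B_x = 0  [2·signedArea(BFA) = 0 ∩ 2·signedArea(BEG) = 65]
2. B_y = 21/2  [2·signedArea(BFA) = 0 ∩ 2·signedArea(BEG) = 65]
   → B = (0, 21/2)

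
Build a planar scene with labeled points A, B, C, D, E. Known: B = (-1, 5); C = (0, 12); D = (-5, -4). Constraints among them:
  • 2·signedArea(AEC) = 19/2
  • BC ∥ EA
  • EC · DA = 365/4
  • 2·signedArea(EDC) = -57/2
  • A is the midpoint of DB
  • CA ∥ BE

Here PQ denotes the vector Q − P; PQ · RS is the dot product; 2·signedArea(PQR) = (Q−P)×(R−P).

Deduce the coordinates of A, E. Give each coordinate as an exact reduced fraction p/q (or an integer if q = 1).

1. A_x = -3  [A is the midpoint of DB]
2. A_y = 1/2  [A is the midpoint of DB]
   → A = (-3, 1/2)
3. E_x = -4  [BC ∥ EA ∩ CA ∥ BE]
4. E_y = -13/2  [BC ∥ EA ∩ CA ∥ BE]
   → E = (-4, -13/2)

A = (-3, 1/2)
E = (-4, -13/2)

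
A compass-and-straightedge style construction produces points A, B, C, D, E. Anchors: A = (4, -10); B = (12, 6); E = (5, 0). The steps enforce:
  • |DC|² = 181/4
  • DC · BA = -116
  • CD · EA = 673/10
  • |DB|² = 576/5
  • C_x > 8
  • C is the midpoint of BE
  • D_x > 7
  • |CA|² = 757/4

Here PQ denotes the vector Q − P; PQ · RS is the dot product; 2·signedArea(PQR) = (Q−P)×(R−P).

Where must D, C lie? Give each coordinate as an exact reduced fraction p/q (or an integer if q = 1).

C = (17/2, 3)
D = (36/5, -18/5)

1. C_x = 17/2  [C is the midpoint of BE]
2. C_y = 3  [C is the midpoint of BE]
   → C = (17/2, 3)
3. D_x = 36/5  [DC · BA = -116 ∩ CD · EA = 673/10]
4. D_y = -18/5  [DC · BA = -116 ∩ CD · EA = 673/10]
   → D = (36/5, -18/5)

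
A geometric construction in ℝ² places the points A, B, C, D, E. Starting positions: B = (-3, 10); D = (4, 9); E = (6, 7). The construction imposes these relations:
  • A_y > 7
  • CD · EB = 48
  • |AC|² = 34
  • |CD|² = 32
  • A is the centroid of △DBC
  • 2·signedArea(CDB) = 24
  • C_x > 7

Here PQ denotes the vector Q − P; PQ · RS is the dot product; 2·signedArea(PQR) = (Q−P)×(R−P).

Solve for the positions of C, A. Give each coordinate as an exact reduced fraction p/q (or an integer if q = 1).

A = (3, 8)
C = (8, 5)

1. C_x = 8  [2·signedArea(CDB) = 24 ∩ CD · EB = 48]
2. C_y = 5  [2·signedArea(CDB) = 24 ∩ CD · EB = 48]
   → C = (8, 5)
3. A_x = 3  [A is the centroid of △DBC]
4. A_y = 8  [A is the centroid of △DBC]
   → A = (3, 8)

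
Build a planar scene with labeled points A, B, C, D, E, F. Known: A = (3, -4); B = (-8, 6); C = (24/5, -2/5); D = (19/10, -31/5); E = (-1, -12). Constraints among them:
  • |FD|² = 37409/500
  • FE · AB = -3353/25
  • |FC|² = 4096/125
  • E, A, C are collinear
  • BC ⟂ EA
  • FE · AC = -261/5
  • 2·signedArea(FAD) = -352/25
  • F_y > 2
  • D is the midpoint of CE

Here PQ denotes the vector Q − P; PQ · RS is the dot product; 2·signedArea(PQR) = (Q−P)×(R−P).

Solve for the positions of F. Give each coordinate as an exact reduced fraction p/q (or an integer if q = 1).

1. F_x = -8/25  [2·signedArea(FAD) = -352/25 ∩ FE · AB = -3353/25]
2. F_y = 54/25  [2·signedArea(FAD) = -352/25 ∩ FE · AB = -3353/25]
   → F = (-8/25, 54/25)

F = (-8/25, 54/25)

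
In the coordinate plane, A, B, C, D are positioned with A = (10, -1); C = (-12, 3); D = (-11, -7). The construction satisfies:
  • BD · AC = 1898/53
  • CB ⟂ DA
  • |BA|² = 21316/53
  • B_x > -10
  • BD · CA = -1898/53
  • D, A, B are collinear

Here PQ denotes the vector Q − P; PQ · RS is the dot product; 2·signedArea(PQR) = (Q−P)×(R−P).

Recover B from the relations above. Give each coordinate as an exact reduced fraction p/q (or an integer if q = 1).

B = (-492/53, -345/53)

1. B_x = -492/53  [D, A, B are collinear ∩ CB ⟂ DA]
2. B_y = -345/53  [D, A, B are collinear ∩ CB ⟂ DA]
   → B = (-492/53, -345/53)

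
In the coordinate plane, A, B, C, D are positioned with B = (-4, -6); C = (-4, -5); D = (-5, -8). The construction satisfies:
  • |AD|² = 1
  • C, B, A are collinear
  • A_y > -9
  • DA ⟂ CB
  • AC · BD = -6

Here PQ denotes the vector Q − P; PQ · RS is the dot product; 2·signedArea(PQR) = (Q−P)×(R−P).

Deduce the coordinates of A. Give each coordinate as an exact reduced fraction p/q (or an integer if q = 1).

A = (-4, -8)

1. A_x = -4  [C, B, A are collinear ∩ DA ⟂ CB]
2. A_y = -8  [C, B, A are collinear ∩ DA ⟂ CB]
   → A = (-4, -8)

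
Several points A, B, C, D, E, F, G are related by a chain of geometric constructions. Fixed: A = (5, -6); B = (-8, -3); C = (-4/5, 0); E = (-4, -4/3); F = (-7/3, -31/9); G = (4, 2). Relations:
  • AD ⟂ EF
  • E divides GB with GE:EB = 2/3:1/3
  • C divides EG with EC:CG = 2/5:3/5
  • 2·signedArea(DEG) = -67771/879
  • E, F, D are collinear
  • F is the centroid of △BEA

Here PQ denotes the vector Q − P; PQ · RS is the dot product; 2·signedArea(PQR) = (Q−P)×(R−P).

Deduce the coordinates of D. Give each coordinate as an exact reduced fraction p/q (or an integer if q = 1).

1. D_x = 1011/586  [E, F, D are collinear ∩ AD ⟂ EF]
2. D_y = -5031/586  [E, F, D are collinear ∩ AD ⟂ EF]
   → D = (1011/586, -5031/586)

D = (1011/586, -5031/586)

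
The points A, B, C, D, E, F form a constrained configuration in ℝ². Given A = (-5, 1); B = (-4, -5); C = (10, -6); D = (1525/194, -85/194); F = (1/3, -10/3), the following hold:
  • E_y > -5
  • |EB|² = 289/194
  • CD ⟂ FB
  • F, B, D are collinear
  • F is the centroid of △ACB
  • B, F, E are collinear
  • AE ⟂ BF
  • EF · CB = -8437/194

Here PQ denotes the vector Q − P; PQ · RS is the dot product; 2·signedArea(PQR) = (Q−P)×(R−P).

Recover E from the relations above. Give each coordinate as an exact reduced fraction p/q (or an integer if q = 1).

1. E_x = -555/194  [B, F, E are collinear ∩ AE ⟂ BF]
2. E_y = -885/194  [B, F, E are collinear ∩ AE ⟂ BF]
   → E = (-555/194, -885/194)

E = (-555/194, -885/194)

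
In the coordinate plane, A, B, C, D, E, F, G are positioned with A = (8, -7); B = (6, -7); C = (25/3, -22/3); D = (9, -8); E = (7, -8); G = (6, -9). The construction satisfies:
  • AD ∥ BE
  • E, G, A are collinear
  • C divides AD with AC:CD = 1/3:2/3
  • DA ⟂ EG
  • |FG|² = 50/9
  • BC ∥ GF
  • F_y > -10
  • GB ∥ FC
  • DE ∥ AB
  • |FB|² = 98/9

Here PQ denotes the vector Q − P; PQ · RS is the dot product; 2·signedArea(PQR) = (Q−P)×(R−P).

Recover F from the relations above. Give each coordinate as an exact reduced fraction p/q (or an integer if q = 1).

F = (25/3, -28/3)

1. F_x = 25/3  [GB ∥ FC ∩ BC ∥ GF]
2. F_y = -28/3  [GB ∥ FC ∩ BC ∥ GF]
   → F = (25/3, -28/3)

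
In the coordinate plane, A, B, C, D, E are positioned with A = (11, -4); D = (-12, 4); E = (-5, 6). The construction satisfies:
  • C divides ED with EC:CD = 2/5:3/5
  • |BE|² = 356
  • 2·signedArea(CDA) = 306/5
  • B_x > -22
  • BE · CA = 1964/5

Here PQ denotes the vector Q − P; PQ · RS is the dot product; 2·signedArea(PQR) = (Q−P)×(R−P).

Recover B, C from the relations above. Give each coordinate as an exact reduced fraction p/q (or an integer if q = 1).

1. C_x = -39/5  [C divides ED with EC:CD = 2/5:3/5]
2. C_y = 26/5  [C divides ED with EC:CD = 2/5:3/5]
   → C = (-39/5, 26/5)
3. B_x = -21  [line -94/5·x + 46/5·y + -542 = 0 ∩ |BE|² = 356]
4. B_y = 16  [line -94/5·x + 46/5·y + -542 = 0 ∩ |BE|² = 356]
   → B = (-21, 16)

B = (-21, 16)
C = (-39/5, 26/5)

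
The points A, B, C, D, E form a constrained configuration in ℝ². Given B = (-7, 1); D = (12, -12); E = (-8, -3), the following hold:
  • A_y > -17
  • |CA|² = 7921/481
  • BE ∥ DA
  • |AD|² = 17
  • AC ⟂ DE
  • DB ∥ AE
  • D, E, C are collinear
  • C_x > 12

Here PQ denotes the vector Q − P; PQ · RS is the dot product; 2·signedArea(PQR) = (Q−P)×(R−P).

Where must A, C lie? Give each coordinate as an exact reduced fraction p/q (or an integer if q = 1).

1. A_x = 11  [DB ∥ AE ∩ BE ∥ DA]
2. A_y = -16  [DB ∥ AE ∩ BE ∥ DA]
   → A = (11, -16)
3. C_x = 6092/481  [D, E, C are collinear ∩ AC ⟂ DE]
4. C_y = -5916/481  [D, E, C are collinear ∩ AC ⟂ DE]
   → C = (6092/481, -5916/481)

A = (11, -16)
C = (6092/481, -5916/481)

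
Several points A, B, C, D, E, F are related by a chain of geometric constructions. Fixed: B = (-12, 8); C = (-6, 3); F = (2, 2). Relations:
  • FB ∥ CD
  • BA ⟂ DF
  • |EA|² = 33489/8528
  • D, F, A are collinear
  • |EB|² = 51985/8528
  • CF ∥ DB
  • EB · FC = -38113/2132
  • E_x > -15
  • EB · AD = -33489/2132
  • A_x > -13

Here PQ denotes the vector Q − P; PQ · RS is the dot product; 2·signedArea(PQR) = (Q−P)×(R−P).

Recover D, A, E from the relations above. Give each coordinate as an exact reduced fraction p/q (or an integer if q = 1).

1. D_x = -20  [CF ∥ DB ∩ FB ∥ CD]
2. D_y = 9  [CF ∥ DB ∩ FB ∥ CD]
   → D = (-20, 9)
3. A_x = -6634/533  [D, F, A are collinear ∩ BA ⟂ DF]
4. A_y = 3516/533  [D, F, A are collinear ∩ BA ⟂ DF]
   → A = (-6634/533, 3516/533)
5. E_x = -15281/1066  [EB · FC = -38113/2132 ∩ EB · AD = -33489/2132]
6. E_y = 15345/2132  [EB · FC = -38113/2132 ∩ EB · AD = -33489/2132]
   → E = (-15281/1066, 15345/2132)

A = (-6634/533, 3516/533)
D = (-20, 9)
E = (-15281/1066, 15345/2132)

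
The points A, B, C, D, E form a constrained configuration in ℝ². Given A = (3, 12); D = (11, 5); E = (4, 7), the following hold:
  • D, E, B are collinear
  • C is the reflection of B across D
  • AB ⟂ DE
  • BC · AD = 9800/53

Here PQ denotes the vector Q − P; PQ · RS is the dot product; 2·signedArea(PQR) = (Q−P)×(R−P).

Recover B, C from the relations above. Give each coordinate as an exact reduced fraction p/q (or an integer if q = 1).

B = (93/53, 405/53)
C = (1073/53, 125/53)

1. B_x = 93/53  [D, E, B are collinear ∩ AB ⟂ DE]
2. B_y = 405/53  [D, E, B are collinear ∩ AB ⟂ DE]
   → B = (93/53, 405/53)
3. C_x = 1073/53  [C is the reflection of B across D]
4. C_y = 125/53  [C is the reflection of B across D]
   → C = (1073/53, 125/53)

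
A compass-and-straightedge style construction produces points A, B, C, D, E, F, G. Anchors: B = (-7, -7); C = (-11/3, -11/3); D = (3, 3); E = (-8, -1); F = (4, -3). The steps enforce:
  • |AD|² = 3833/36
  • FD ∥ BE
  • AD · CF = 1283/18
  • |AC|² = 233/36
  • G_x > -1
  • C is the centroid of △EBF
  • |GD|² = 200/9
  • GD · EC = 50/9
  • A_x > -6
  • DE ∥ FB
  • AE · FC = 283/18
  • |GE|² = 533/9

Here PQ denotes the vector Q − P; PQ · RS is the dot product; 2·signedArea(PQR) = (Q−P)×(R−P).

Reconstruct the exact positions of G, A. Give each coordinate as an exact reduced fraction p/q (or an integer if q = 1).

1. G_x = -1/3  [line -13/3·x + 8/3·y + -5/9 = 0 ∩ |GE|² = 533/9]
2. G_y = -1/3  [line -13/3·x + 8/3·y + -5/9 = 0 ∩ |GE|² = 533/9]
   → G = (-1/3, -1/3)
3. A_x = -35/6  [line 23/3·x + 2/3·y + 833/18 = 0 ∩ |AD|² = 3833/36]
4. A_y = -7/3  [line 23/3·x + 2/3·y + 833/18 = 0 ∩ |AD|² = 3833/36]
   → A = (-35/6, -7/3)

A = (-35/6, -7/3)
G = (-1/3, -1/3)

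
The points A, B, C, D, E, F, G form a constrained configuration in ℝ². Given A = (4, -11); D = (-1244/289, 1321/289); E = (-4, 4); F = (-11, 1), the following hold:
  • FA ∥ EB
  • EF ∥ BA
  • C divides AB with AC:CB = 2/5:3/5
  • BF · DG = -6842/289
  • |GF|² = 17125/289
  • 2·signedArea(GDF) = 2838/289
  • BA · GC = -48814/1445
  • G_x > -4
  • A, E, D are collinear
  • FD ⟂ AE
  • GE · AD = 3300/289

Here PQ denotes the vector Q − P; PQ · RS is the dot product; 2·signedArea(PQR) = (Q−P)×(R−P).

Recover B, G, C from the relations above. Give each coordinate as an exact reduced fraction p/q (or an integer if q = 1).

B = (11, -8)
C = (34/5, -49/5)
G = (-1068/289, 991/289)

1. B_x = 11  [EF ∥ BA ∩ FA ∥ EB]
2. B_y = -8  [EF ∥ BA ∩ FA ∥ EB]
   → B = (11, -8)
3. G_x = -1068/289  [GE · AD = 3300/289 ∩ BF · DG = -6842/289]
4. G_y = 991/289  [GE · AD = 3300/289 ∩ BF · DG = -6842/289]
   → G = (-1068/289, 991/289)
5. C_x = 34/5  [C divides AB with AC:CB = 2/5:3/5]
6. C_y = -49/5  [C divides AB with AC:CB = 2/5:3/5]
   → C = (34/5, -49/5)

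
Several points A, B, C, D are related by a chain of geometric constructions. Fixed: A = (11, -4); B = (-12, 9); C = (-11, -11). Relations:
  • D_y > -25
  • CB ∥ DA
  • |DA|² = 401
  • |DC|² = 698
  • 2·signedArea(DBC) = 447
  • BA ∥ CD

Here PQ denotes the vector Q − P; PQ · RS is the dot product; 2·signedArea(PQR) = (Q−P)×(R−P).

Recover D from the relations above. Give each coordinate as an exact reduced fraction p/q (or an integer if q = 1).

1. D_x = 12  [CB ∥ DA ∩ BA ∥ CD]
2. D_y = -24  [CB ∥ DA ∩ BA ∥ CD]
   → D = (12, -24)

D = (12, -24)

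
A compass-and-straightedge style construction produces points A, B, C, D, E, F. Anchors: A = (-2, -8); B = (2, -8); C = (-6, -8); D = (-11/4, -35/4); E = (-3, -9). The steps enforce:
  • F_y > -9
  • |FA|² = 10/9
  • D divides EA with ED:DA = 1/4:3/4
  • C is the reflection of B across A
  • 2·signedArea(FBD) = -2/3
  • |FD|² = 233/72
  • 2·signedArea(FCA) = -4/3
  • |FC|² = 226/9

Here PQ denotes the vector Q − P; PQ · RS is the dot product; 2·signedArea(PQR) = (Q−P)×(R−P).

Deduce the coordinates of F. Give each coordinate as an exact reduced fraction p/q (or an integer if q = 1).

F = (-1, -25/3)

1. F_x = -1  [2·signedArea(FBD) = -2/3 ∩ 2·signedArea(FCA) = -4/3]
2. F_y = -25/3  [2·signedArea(FBD) = -2/3 ∩ 2·signedArea(FCA) = -4/3]
   → F = (-1, -25/3)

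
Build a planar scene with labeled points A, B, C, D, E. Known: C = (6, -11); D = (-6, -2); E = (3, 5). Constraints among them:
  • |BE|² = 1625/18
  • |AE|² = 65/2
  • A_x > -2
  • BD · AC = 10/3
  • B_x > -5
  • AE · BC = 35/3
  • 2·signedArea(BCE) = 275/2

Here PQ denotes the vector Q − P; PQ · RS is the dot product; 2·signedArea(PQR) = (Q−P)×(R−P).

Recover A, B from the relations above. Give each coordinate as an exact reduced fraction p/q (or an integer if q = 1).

A = (-3/2, 3/2)
B = (-9/2, -5/6)

1. B_x = -9/2  [line -16·x + -3·y + -149/2 = 0 ∩ |BE|² = 1625/18]
2. B_y = -5/6  [line -16·x + -3·y + -149/2 = 0 ∩ |BE|² = 1625/18]
   → B = (-9/2, -5/6)
3. A_x = -3/2  [AE · BC = 35/3 ∩ BD · AC = 10/3]
4. A_y = 3/2  [AE · BC = 35/3 ∩ BD · AC = 10/3]
   → A = (-3/2, 3/2)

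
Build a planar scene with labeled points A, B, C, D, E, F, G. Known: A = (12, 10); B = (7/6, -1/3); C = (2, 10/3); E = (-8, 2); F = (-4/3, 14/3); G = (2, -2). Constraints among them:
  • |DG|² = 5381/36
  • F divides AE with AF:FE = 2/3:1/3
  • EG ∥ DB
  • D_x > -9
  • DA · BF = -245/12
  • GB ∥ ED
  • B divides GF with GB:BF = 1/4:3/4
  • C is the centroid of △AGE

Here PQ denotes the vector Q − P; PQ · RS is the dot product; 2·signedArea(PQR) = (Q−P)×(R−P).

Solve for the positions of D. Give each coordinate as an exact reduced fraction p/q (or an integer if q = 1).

1. D_x = -53/6  [EG ∥ DB ∩ GB ∥ ED]
2. D_y = 11/3  [EG ∥ DB ∩ GB ∥ ED]
   → D = (-53/6, 11/3)

D = (-53/6, 11/3)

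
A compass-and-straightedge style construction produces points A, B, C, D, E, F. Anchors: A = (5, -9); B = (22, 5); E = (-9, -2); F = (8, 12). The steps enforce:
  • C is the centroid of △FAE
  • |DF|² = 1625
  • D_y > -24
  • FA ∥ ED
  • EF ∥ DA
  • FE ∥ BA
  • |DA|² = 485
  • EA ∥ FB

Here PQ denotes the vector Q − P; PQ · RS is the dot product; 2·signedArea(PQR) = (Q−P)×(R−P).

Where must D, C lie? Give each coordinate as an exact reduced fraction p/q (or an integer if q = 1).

C = (4/3, 1/3)
D = (-12, -23)

1. D_x = -12  [EF ∥ DA ∩ FA ∥ ED]
2. D_y = -23  [EF ∥ DA ∩ FA ∥ ED]
   → D = (-12, -23)
3. C_x = 4/3  [C is the centroid of △FAE]
4. C_y = 1/3  [C is the centroid of △FAE]
   → C = (4/3, 1/3)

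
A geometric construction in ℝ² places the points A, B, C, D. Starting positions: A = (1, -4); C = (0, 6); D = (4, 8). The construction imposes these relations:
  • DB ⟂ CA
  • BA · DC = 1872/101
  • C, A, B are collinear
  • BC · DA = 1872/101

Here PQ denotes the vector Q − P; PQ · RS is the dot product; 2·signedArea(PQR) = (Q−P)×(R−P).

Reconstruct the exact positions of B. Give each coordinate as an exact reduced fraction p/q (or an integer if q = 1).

1. B_x = -16/101  [C, A, B are collinear ∩ DB ⟂ CA]
2. B_y = 766/101  [C, A, B are collinear ∩ DB ⟂ CA]
   → B = (-16/101, 766/101)

B = (-16/101, 766/101)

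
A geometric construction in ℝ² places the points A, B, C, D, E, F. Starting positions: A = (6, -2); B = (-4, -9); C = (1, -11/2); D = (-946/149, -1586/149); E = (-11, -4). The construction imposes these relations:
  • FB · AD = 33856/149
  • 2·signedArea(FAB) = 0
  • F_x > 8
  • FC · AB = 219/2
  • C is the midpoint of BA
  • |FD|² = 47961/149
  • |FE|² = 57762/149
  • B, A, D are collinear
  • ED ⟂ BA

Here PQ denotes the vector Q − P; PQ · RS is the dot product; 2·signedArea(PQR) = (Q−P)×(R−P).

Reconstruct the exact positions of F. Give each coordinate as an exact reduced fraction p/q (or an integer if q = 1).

F = (1244/149, -53/149)

1. F_x = 1244/149  [2·signedArea(FAB) = 0 ∩ FB · AD = 33856/149]
2. F_y = -53/149  [2·signedArea(FAB) = 0 ∩ FB · AD = 33856/149]
   → F = (1244/149, -53/149)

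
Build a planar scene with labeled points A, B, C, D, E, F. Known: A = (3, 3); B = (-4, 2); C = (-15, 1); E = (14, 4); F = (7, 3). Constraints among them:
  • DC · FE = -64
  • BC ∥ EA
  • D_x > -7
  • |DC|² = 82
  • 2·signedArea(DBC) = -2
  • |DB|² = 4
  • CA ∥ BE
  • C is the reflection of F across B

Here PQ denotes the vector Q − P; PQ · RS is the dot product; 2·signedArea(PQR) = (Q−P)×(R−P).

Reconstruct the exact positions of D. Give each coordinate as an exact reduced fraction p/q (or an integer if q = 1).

1. D_x = -6  [2·signedArea(DBC) = -2 ∩ DC · FE = -64]
2. D_y = 2  [2·signedArea(DBC) = -2 ∩ DC · FE = -64]
   → D = (-6, 2)

D = (-6, 2)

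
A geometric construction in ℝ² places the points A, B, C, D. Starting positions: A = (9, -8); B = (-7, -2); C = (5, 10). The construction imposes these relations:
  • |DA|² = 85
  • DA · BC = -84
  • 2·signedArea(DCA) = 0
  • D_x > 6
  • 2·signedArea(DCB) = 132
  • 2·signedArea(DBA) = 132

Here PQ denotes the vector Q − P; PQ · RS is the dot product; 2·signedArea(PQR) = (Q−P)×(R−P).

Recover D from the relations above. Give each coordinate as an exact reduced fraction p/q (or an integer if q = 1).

1. D_x = 7  [2·signedArea(DCA) = 0 ∩ 2·signedArea(DCB) = 132]
2. D_y = 1  [2·signedArea(DCA) = 0 ∩ 2·signedArea(DCB) = 132]
   → D = (7, 1)

D = (7, 1)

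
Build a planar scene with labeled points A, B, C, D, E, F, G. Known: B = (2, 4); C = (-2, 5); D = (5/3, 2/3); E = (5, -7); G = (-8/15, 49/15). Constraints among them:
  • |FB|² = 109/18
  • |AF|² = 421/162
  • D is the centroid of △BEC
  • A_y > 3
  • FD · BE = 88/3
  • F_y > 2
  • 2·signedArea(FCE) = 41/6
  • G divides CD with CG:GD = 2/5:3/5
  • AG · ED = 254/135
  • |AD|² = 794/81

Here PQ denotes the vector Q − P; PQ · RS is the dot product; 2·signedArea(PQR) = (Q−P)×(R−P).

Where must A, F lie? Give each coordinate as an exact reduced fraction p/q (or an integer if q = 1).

A = (52/45, 169/45)
F = (-1/6, 17/6)

1. F_x = -1/6  [FD · BE = 88/3 ∩ 2·signedArea(FCE) = 41/6]
2. F_y = 17/6  [FD · BE = 88/3 ∩ 2·signedArea(FCE) = 41/6]
   → F = (-1/6, 17/6)
3. A_x = 52/45  [line 10/3·x + -23/3·y + 3367/135 = 0 ∩ |AF|² = 421/162]
4. A_y = 169/45  [line 10/3·x + -23/3·y + 3367/135 = 0 ∩ |AF|² = 421/162]
   → A = (52/45, 169/45)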